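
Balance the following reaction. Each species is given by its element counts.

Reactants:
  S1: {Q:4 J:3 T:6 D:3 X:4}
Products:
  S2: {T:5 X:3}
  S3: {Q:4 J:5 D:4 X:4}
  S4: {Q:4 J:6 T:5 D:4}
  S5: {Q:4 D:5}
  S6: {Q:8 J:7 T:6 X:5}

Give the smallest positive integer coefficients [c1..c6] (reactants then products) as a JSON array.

Q: 6·4 = 24 | 5·0+1·4+1·4+2·4+1·8 = 24
J: 6·3 = 18 | 5·0+1·5+1·6+2·0+1·7 = 18
T: 6·6 = 36 | 5·5+1·0+1·5+2·0+1·6 = 36
D: 6·3 = 18 | 5·0+1·4+1·4+2·5+1·0 = 18
X: 6·4 = 24 | 5·3+1·4+1·0+2·0+1·5 = 24
gcd(6,5,1,1,2,1) = 1

Coefficients: [6, 5, 1, 1, 2, 1]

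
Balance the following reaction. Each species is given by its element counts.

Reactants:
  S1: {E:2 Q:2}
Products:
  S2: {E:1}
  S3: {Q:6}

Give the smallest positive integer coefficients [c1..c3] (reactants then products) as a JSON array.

Coefficients: [3, 6, 1]

E: 3·2 = 6 | 6·1+1·0 = 6
Q: 3·2 = 6 | 6·0+1·6 = 6
gcd(3,6,1) = 1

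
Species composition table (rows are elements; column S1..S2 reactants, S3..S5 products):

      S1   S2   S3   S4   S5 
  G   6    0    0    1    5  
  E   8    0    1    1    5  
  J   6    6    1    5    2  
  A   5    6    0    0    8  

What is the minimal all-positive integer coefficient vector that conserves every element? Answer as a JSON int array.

G: 2·6+1·0 = 12 | 4·0+2·1+2·5 = 12
E: 2·8+1·0 = 16 | 4·1+2·1+2·5 = 16
J: 2·6+1·6 = 18 | 4·1+2·5+2·2 = 18
A: 2·5+1·6 = 16 | 4·0+2·0+2·8 = 16
gcd(2,1,4,2,2) = 1

Coefficients: [2, 1, 4, 2, 2]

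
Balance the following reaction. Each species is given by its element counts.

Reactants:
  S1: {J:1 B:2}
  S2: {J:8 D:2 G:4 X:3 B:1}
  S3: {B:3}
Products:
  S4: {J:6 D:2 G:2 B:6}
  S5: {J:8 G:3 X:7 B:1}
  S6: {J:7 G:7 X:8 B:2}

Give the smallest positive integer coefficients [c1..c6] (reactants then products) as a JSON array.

Coefficients: [5, 5, 6, 5, 1, 1]

J: 5·1+5·8+6·0 = 45 | 5·6+1·8+1·7 = 45
D: 5·0+5·2+6·0 = 10 | 5·2+1·0+1·0 = 10
G: 5·0+5·4+6·0 = 20 | 5·2+1·3+1·7 = 20
X: 5·0+5·3+6·0 = 15 | 5·0+1·7+1·8 = 15
B: 5·2+5·1+6·3 = 33 | 5·6+1·1+1·2 = 33
gcd(5,5,6,5,1,1) = 1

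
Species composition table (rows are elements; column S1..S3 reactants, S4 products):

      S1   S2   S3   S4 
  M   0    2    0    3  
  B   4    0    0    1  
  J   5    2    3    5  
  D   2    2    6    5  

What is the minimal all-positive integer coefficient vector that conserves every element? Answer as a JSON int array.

Coefficients: [1, 6, 1, 4]

M: 1·0+6·2+1·0 = 12 | 4·3 = 12
B: 1·4+6·0+1·0 = 4 | 4·1 = 4
J: 1·5+6·2+1·3 = 20 | 4·5 = 20
D: 1·2+6·2+1·6 = 20 | 4·5 = 20
gcd(1,6,1,4) = 1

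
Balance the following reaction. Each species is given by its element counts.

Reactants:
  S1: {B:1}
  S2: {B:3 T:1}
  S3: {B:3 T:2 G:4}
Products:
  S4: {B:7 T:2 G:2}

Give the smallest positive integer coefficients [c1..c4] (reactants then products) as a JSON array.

B: 5·1+2·3+1·3 = 14 | 2·7 = 14
T: 5·0+2·1+1·2 = 4 | 2·2 = 4
G: 5·0+2·0+1·4 = 4 | 2·2 = 4
gcd(5,2,1,2) = 1

Coefficients: [5, 2, 1, 2]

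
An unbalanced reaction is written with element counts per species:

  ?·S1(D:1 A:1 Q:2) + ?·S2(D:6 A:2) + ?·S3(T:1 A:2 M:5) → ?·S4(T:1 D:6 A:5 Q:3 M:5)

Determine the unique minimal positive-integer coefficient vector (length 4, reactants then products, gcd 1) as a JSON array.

T: 6·0+3·0+4·1 = 4 | 4·1 = 4
D: 6·1+3·6+4·0 = 24 | 4·6 = 24
A: 6·1+3·2+4·2 = 20 | 4·5 = 20
Q: 6·2+3·0+4·0 = 12 | 4·3 = 12
M: 6·0+3·0+4·5 = 20 | 4·5 = 20
gcd(6,3,4,4) = 1

Coefficients: [6, 3, 4, 4]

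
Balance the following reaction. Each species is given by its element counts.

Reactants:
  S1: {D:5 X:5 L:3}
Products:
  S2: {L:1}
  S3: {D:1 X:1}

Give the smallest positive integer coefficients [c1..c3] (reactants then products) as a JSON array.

D: 1·5 = 5 | 3·0+5·1 = 5
X: 1·5 = 5 | 3·0+5·1 = 5
L: 1·3 = 3 | 3·1+5·0 = 3
gcd(1,3,5) = 1

Coefficients: [1, 3, 5]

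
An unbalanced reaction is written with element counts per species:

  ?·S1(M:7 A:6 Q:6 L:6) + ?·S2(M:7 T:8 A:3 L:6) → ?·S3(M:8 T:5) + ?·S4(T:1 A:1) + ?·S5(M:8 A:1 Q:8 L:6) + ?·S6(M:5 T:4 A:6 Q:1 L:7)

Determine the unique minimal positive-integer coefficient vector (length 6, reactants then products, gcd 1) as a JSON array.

Coefficients: [5, 5, 2, 6, 3, 6]

M: 5·7+5·7 = 70 | 2·8+6·0+3·8+6·5 = 70
T: 5·0+5·8 = 40 | 2·5+6·1+3·0+6·4 = 40
A: 5·6+5·3 = 45 | 2·0+6·1+3·1+6·6 = 45
Q: 5·6+5·0 = 30 | 2·0+6·0+3·8+6·1 = 30
L: 5·6+5·6 = 60 | 2·0+6·0+3·6+6·7 = 60
gcd(5,5,2,6,3,6) = 1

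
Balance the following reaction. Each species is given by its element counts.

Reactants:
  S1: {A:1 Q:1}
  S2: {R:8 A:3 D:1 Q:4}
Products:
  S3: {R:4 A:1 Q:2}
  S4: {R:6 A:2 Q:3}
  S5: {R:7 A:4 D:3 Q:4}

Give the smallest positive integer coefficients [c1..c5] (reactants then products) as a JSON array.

R: 1·0+6·8 = 48 | 1·4+5·6+2·7 = 48
A: 1·1+6·3 = 19 | 1·1+5·2+2·4 = 19
D: 1·0+6·1 = 6 | 1·0+5·0+2·3 = 6
Q: 1·1+6·4 = 25 | 1·2+5·3+2·4 = 25
gcd(1,6,1,5,2) = 1

Coefficients: [1, 6, 1, 5, 2]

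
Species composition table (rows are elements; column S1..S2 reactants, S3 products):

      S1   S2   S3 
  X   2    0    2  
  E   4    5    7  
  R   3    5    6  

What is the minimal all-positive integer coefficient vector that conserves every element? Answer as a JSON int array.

X: 5·2+3·0 = 10 | 5·2 = 10
E: 5·4+3·5 = 35 | 5·7 = 35
R: 5·3+3·5 = 30 | 5·6 = 30
gcd(5,3,5) = 1

Coefficients: [5, 3, 5]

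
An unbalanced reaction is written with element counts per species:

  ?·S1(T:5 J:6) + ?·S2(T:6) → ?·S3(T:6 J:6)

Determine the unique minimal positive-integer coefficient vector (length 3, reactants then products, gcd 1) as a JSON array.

Coefficients: [6, 1, 6]

T: 6·5+1·6 = 36 | 6·6 = 36
J: 6·6+1·0 = 36 | 6·6 = 36
gcd(6,1,6) = 1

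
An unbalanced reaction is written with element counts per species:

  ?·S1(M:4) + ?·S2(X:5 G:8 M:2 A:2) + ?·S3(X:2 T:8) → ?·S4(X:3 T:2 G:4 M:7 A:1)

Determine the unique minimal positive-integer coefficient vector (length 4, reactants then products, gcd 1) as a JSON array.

X: 6·0+2·5+1·2 = 12 | 4·3 = 12
T: 6·0+2·0+1·8 = 8 | 4·2 = 8
G: 6·0+2·8+1·0 = 16 | 4·4 = 16
M: 6·4+2·2+1·0 = 28 | 4·7 = 28
A: 6·0+2·2+1·0 = 4 | 4·1 = 4
gcd(6,2,1,4) = 1

Coefficients: [6, 2, 1, 4]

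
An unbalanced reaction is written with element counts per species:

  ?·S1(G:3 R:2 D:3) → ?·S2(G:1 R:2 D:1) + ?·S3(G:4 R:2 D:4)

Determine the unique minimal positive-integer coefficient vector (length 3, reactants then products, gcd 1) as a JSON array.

Coefficients: [3, 1, 2]

G: 3·3 = 9 | 1·1+2·4 = 9
R: 3·2 = 6 | 1·2+2·2 = 6
D: 3·3 = 9 | 1·1+2·4 = 9
gcd(3,1,2) = 1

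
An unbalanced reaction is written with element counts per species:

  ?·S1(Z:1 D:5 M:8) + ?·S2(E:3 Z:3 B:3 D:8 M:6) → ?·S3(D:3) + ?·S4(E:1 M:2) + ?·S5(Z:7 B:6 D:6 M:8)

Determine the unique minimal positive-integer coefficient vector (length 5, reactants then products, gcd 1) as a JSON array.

Coefficients: [1, 2, 5, 6, 1]

E: 1·0+2·3 = 6 | 5·0+6·1+1·0 = 6
Z: 1·1+2·3 = 7 | 5·0+6·0+1·7 = 7
B: 1·0+2·3 = 6 | 5·0+6·0+1·6 = 6
D: 1·5+2·8 = 21 | 5·3+6·0+1·6 = 21
M: 1·8+2·6 = 20 | 5·0+6·2+1·8 = 20
gcd(1,2,5,6,1) = 1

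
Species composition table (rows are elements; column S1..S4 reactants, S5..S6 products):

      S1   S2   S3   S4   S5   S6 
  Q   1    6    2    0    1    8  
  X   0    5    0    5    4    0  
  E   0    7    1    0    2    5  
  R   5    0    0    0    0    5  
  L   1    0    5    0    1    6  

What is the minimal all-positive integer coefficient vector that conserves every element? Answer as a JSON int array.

Q: 3·1+3·6+4·2+1·0 = 29 | 5·1+3·8 = 29
X: 3·0+3·5+4·0+1·5 = 20 | 5·4+3·0 = 20
E: 3·0+3·7+4·1+1·0 = 25 | 5·2+3·5 = 25
R: 3·5+3·0+4·0+1·0 = 15 | 5·0+3·5 = 15
L: 3·1+3·0+4·5+1·0 = 23 | 5·1+3·6 = 23
gcd(3,3,4,1,5,3) = 1

Coefficients: [3, 3, 4, 1, 5, 3]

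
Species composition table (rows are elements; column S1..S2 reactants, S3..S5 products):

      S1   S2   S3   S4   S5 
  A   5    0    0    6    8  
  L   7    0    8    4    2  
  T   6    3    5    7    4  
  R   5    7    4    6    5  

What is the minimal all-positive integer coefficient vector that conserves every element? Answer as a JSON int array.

A: 6·5+1·0 = 30 | 4·0+1·6+3·8 = 30
L: 6·7+1·0 = 42 | 4·8+1·4+3·2 = 42
T: 6·6+1·3 = 39 | 4·5+1·7+3·4 = 39
R: 6·5+1·7 = 37 | 4·4+1·6+3·5 = 37
gcd(6,1,4,1,3) = 1

Coefficients: [6, 1, 4, 1, 3]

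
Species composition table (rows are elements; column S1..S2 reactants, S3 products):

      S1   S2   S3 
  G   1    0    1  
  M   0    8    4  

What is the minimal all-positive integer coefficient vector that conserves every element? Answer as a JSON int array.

G: 2·1+1·0 = 2 | 2·1 = 2
M: 2·0+1·8 = 8 | 2·4 = 8
gcd(2,1,2) = 1

Coefficients: [2, 1, 2]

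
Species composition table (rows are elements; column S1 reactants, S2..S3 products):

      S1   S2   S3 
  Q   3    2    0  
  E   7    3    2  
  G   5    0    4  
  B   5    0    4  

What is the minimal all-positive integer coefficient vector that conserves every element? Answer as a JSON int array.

Q: 4·3 = 12 | 6·2+5·0 = 12
E: 4·7 = 28 | 6·3+5·2 = 28
G: 4·5 = 20 | 6·0+5·4 = 20
B: 4·5 = 20 | 6·0+5·4 = 20
gcd(4,6,5) = 1

Coefficients: [4, 6, 5]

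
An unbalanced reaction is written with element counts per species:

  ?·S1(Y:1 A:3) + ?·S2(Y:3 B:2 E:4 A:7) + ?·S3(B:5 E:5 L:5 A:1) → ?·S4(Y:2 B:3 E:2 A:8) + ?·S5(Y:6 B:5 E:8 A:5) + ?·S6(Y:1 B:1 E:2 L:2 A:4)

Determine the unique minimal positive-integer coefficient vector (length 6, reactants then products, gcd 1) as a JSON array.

Y: 6·1+3·3+2·0 = 15 | 2·2+1·6+5·1 = 15
B: 6·0+3·2+2·5 = 16 | 2·3+1·5+5·1 = 16
E: 6·0+3·4+2·5 = 22 | 2·2+1·8+5·2 = 22
L: 6·0+3·0+2·5 = 10 | 2·0+1·0+5·2 = 10
A: 6·3+3·7+2·1 = 41 | 2·8+1·5+5·4 = 41
gcd(6,3,2,2,1,5) = 1

Coefficients: [6, 3, 2, 2, 1, 5]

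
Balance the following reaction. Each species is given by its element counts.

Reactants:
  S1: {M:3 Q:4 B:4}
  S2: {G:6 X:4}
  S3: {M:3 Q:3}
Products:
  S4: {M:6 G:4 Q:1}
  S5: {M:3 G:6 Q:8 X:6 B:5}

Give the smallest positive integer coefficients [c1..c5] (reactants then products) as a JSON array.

Coefficients: [5, 6, 5, 3, 4]

M: 5·3+6·0+5·3 = 30 | 3·6+4·3 = 30
G: 5·0+6·6+5·0 = 36 | 3·4+4·6 = 36
Q: 5·4+6·0+5·3 = 35 | 3·1+4·8 = 35
X: 5·0+6·4+5·0 = 24 | 3·0+4·6 = 24
B: 5·4+6·0+5·0 = 20 | 3·0+4·5 = 20
gcd(5,6,5,3,4) = 1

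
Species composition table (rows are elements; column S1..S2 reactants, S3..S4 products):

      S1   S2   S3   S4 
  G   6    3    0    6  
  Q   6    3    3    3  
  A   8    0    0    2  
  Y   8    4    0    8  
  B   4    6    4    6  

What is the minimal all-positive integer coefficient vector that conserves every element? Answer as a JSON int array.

Coefficients: [1, 6, 4, 4]

G: 1·6+6·3 = 24 | 4·0+4·6 = 24
Q: 1·6+6·3 = 24 | 4·3+4·3 = 24
A: 1·8+6·0 = 8 | 4·0+4·2 = 8
Y: 1·8+6·4 = 32 | 4·0+4·8 = 32
B: 1·4+6·6 = 40 | 4·4+4·6 = 40
gcd(1,6,4,4) = 1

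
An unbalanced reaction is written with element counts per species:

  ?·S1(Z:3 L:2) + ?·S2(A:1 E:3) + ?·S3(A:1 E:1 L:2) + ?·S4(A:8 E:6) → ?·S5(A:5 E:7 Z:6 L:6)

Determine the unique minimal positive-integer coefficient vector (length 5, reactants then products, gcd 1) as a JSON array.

A: 6·0+4·1+3·1+1·8 = 15 | 3·5 = 15
E: 6·0+4·3+3·1+1·6 = 21 | 3·7 = 21
Z: 6·3+4·0+3·0+1·0 = 18 | 3·6 = 18
L: 6·2+4·0+3·2+1·0 = 18 | 3·6 = 18
gcd(6,4,3,1,3) = 1

Coefficients: [6, 4, 3, 1, 3]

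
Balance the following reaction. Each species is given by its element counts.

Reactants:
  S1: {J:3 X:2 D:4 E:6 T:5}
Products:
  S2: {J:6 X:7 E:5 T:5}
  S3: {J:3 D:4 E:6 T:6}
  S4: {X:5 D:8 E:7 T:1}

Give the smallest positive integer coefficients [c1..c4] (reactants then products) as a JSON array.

Coefficients: [6, 1, 4, 1]

J: 6·3 = 18 | 1·6+4·3+1·0 = 18
X: 6·2 = 12 | 1·7+4·0+1·5 = 12
D: 6·4 = 24 | 1·0+4·4+1·8 = 24
E: 6·6 = 36 | 1·5+4·6+1·7 = 36
T: 6·5 = 30 | 1·5+4·6+1·1 = 30
gcd(6,1,4,1) = 1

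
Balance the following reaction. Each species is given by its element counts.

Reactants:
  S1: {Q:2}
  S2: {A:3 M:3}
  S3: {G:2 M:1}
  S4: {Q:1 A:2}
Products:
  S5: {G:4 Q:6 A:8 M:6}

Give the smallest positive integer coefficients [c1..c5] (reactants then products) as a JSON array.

G: 6·0+4·0+6·2+6·0 = 12 | 3·4 = 12
Q: 6·2+4·0+6·0+6·1 = 18 | 3·6 = 18
A: 6·0+4·3+6·0+6·2 = 24 | 3·8 = 24
M: 6·0+4·3+6·1+6·0 = 18 | 3·6 = 18
gcd(6,4,6,6,3) = 1

Coefficients: [6, 4, 6, 6, 3]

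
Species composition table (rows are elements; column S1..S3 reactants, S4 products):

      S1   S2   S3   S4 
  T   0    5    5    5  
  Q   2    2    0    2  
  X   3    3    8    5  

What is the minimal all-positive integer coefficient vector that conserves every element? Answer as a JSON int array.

Coefficients: [1, 3, 1, 4]

T: 1·0+3·5+1·5 = 20 | 4·5 = 20
Q: 1·2+3·2+1·0 = 8 | 4·2 = 8
X: 1·3+3·3+1·8 = 20 | 4·5 = 20
gcd(1,3,1,4) = 1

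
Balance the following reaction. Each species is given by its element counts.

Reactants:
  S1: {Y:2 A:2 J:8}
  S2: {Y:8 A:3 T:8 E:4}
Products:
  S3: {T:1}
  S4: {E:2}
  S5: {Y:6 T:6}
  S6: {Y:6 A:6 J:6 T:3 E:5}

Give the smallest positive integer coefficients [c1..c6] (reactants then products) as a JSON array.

Y: 3·2+6·8 = 54 | 6·0+2·0+5·6+4·6 = 54
A: 3·2+6·3 = 24 | 6·0+2·0+5·0+4·6 = 24
J: 3·8+6·0 = 24 | 6·0+2·0+5·0+4·6 = 24
T: 3·0+6·8 = 48 | 6·1+2·0+5·6+4·3 = 48
E: 3·0+6·4 = 24 | 6·0+2·2+5·0+4·5 = 24
gcd(3,6,6,2,5,4) = 1

Coefficients: [3, 6, 6, 2, 5, 4]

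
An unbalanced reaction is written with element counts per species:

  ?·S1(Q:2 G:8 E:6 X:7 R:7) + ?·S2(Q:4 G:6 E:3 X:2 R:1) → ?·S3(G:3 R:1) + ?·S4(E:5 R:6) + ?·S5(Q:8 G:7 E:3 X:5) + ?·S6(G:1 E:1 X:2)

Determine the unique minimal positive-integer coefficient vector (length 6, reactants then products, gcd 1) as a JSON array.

Coefficients: [2, 3, 5, 2, 2, 5]

Q: 2·2+3·4 = 16 | 5·0+2·0+2·8+5·0 = 16
G: 2·8+3·6 = 34 | 5·3+2·0+2·7+5·1 = 34
E: 2·6+3·3 = 21 | 5·0+2·5+2·3+5·1 = 21
X: 2·7+3·2 = 20 | 5·0+2·0+2·5+5·2 = 20
R: 2·7+3·1 = 17 | 5·1+2·6+2·0+5·0 = 17
gcd(2,3,5,2,2,5) = 1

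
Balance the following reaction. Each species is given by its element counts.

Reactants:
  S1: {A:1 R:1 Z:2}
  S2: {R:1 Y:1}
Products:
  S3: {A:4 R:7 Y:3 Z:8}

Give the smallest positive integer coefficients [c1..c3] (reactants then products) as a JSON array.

A: 4·1+3·0 = 4 | 1·4 = 4
R: 4·1+3·1 = 7 | 1·7 = 7
Y: 4·0+3·1 = 3 | 1·3 = 3
Z: 4·2+3·0 = 8 | 1·8 = 8
gcd(4,3,1) = 1

Coefficients: [4, 3, 1]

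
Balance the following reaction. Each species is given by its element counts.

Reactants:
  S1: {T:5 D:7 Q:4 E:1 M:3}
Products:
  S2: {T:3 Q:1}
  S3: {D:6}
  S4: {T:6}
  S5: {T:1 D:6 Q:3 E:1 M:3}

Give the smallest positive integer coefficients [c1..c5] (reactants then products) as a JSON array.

Coefficients: [6, 6, 1, 1, 6]

T: 6·5 = 30 | 6·3+1·0+1·6+6·1 = 30
D: 6·7 = 42 | 6·0+1·6+1·0+6·6 = 42
Q: 6·4 = 24 | 6·1+1·0+1·0+6·3 = 24
E: 6·1 = 6 | 6·0+1·0+1·0+6·1 = 6
M: 6·3 = 18 | 6·0+1·0+1·0+6·3 = 18
gcd(6,6,1,1,6) = 1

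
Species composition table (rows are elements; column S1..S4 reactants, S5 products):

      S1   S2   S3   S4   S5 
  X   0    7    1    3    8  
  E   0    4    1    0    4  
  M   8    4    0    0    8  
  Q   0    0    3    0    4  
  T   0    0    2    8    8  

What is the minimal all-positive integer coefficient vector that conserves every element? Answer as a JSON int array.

Coefficients: [2, 2, 4, 2, 3]

X: 2·0+2·7+4·1+2·3 = 24 | 3·8 = 24
E: 2·0+2·4+4·1+2·0 = 12 | 3·4 = 12
M: 2·8+2·4+4·0+2·0 = 24 | 3·8 = 24
Q: 2·0+2·0+4·3+2·0 = 12 | 3·4 = 12
T: 2·0+2·0+4·2+2·8 = 24 | 3·8 = 24
gcd(2,2,4,2,3) = 1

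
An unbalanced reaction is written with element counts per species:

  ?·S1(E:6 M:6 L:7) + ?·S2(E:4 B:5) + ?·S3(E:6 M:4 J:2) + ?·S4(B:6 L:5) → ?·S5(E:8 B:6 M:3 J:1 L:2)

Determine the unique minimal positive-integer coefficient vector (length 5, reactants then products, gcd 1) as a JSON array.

E: 1·6+6·4+3·6+1·0 = 48 | 6·8 = 48
B: 1·0+6·5+3·0+1·6 = 36 | 6·6 = 36
M: 1·6+6·0+3·4+1·0 = 18 | 6·3 = 18
J: 1·0+6·0+3·2+1·0 = 6 | 6·1 = 6
L: 1·7+6·0+3·0+1·5 = 12 | 6·2 = 12
gcd(1,6,3,1,6) = 1

Coefficients: [1, 6, 3, 1, 6]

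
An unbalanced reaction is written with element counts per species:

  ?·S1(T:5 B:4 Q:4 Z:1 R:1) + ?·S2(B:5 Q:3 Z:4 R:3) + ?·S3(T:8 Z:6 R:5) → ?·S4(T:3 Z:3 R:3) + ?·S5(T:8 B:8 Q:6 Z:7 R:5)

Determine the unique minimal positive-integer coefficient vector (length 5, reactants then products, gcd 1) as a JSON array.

T: 3·5+4·0+4·8 = 47 | 5·3+4·8 = 47
B: 3·4+4·5+4·0 = 32 | 5·0+4·8 = 32
Q: 3·4+4·3+4·0 = 24 | 5·0+4·6 = 24
Z: 3·1+4·4+4·6 = 43 | 5·3+4·7 = 43
R: 3·1+4·3+4·5 = 35 | 5·3+4·5 = 35
gcd(3,4,4,5,4) = 1

Coefficients: [3, 4, 4, 5, 4]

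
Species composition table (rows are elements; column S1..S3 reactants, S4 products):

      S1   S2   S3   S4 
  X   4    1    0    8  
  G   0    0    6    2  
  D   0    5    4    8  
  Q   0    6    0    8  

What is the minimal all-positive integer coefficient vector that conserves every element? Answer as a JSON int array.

Coefficients: [5, 4, 1, 3]

X: 5·4+4·1+1·0 = 24 | 3·8 = 24
G: 5·0+4·0+1·6 = 6 | 3·2 = 6
D: 5·0+4·5+1·4 = 24 | 3·8 = 24
Q: 5·0+4·6+1·0 = 24 | 3·8 = 24
gcd(5,4,1,3) = 1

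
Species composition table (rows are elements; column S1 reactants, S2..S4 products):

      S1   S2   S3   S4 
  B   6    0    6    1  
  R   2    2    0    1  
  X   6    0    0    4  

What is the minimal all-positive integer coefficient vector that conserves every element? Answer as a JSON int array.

B: 4·6 = 24 | 1·0+3·6+6·1 = 24
R: 4·2 = 8 | 1·2+3·0+6·1 = 8
X: 4·6 = 24 | 1·0+3·0+6·4 = 24
gcd(4,1,3,6) = 1

Coefficients: [4, 1, 3, 6]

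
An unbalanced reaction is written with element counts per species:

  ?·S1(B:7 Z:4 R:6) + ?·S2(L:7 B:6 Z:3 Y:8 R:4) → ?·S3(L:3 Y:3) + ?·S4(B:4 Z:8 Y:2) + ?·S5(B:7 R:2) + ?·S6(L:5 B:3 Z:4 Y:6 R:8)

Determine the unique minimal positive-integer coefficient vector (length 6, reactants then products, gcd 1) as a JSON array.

L: 1·0+4·7 = 28 | 6·3+1·0+3·0+2·5 = 28
B: 1·7+4·6 = 31 | 6·0+1·4+3·7+2·3 = 31
Z: 1·4+4·3 = 16 | 6·0+1·8+3·0+2·4 = 16
Y: 1·0+4·8 = 32 | 6·3+1·2+3·0+2·6 = 32
R: 1·6+4·4 = 22 | 6·0+1·0+3·2+2·8 = 22
gcd(1,4,6,1,3,2) = 1

Coefficients: [1, 4, 6, 1, 3, 2]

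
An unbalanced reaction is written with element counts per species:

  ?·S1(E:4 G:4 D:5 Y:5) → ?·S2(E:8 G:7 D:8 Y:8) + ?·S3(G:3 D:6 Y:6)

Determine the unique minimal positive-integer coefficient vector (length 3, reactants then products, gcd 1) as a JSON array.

E: 6·4 = 24 | 3·8+1·0 = 24
G: 6·4 = 24 | 3·7+1·3 = 24
D: 6·5 = 30 | 3·8+1·6 = 30
Y: 6·5 = 30 | 3·8+1·6 = 30
gcd(6,3,1) = 1

Coefficients: [6, 3, 1]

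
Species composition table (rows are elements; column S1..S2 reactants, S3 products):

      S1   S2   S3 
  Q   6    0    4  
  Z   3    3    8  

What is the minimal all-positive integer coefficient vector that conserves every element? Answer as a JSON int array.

Coefficients: [2, 6, 3]

Q: 2·6+6·0 = 12 | 3·4 = 12
Z: 2·3+6·3 = 24 | 3·8 = 24
gcd(2,6,3) = 1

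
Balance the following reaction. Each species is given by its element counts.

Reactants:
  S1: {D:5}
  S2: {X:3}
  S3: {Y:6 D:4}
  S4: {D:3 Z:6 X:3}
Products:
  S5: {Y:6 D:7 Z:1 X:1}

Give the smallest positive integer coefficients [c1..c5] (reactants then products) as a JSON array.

Y: 3·0+1·0+6·6+1·0 = 36 | 6·6 = 36
D: 3·5+1·0+6·4+1·3 = 42 | 6·7 = 42
Z: 3·0+1·0+6·0+1·6 = 6 | 6·1 = 6
X: 3·0+1·3+6·0+1·3 = 6 | 6·1 = 6
gcd(3,1,6,1,6) = 1

Coefficients: [3, 1, 6, 1, 6]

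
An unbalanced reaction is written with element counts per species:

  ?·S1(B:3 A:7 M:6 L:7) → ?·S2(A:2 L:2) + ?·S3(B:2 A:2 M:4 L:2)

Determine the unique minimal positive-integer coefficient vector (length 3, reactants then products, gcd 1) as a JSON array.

B: 2·3 = 6 | 4·0+3·2 = 6
A: 2·7 = 14 | 4·2+3·2 = 14
M: 2·6 = 12 | 4·0+3·4 = 12
L: 2·7 = 14 | 4·2+3·2 = 14
gcd(2,4,3) = 1

Coefficients: [2, 4, 3]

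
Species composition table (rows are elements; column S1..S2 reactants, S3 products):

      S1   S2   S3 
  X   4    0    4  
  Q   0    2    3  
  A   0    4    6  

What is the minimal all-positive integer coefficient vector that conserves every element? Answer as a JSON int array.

X: 2·4+3·0 = 8 | 2·4 = 8
Q: 2·0+3·2 = 6 | 2·3 = 6
A: 2·0+3·4 = 12 | 2·6 = 12
gcd(2,3,2) = 1

Coefficients: [2, 3, 2]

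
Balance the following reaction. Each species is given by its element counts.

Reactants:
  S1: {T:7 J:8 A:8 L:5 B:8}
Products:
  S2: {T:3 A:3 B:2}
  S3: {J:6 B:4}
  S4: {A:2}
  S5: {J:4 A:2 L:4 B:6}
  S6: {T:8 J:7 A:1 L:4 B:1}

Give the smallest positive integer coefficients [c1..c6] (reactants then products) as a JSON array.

Coefficients: [4, 4, 1, 6, 3, 2]

T: 4·7 = 28 | 4·3+1·0+6·0+3·0+2·8 = 28
J: 4·8 = 32 | 4·0+1·6+6·0+3·4+2·7 = 32
A: 4·8 = 32 | 4·3+1·0+6·2+3·2+2·1 = 32
L: 4·5 = 20 | 4·0+1·0+6·0+3·4+2·4 = 20
B: 4·8 = 32 | 4·2+1·4+6·0+3·6+2·1 = 32
gcd(4,4,1,6,3,2) = 1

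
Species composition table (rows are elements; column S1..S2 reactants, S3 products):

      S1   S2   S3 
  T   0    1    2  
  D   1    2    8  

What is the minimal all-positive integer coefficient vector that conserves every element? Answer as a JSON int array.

T: 4·0+2·1 = 2 | 1·2 = 2
D: 4·1+2·2 = 8 | 1·8 = 8
gcd(4,2,1) = 1

Coefficients: [4, 2, 1]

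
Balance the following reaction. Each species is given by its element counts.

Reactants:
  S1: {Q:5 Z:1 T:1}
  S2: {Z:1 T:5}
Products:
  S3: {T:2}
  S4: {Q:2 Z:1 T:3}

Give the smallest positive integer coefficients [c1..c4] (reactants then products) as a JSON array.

Q: 2·5+3·0 = 10 | 1·0+5·2 = 10
Z: 2·1+3·1 = 5 | 1·0+5·1 = 5
T: 2·1+3·5 = 17 | 1·2+5·3 = 17
gcd(2,3,1,5) = 1

Coefficients: [2, 3, 1, 5]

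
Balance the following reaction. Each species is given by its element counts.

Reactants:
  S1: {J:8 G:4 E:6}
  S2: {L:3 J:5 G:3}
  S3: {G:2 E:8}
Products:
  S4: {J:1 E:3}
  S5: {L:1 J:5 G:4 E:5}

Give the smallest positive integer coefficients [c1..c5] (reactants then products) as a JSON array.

L: 3·0+2·3+3·0 = 6 | 4·0+6·1 = 6
J: 3·8+2·5+3·0 = 34 | 4·1+6·5 = 34
G: 3·4+2·3+3·2 = 24 | 4·0+6·4 = 24
E: 3·6+2·0+3·8 = 42 | 4·3+6·5 = 42
gcd(3,2,3,4,6) = 1

Coefficients: [3, 2, 3, 4, 6]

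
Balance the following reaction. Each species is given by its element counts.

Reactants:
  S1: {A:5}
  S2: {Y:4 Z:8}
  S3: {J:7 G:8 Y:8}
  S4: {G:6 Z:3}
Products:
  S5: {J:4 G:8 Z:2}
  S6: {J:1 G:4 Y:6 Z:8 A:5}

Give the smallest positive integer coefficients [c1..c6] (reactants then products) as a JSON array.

J: 6·0+5·0+2·7+4·0 = 14 | 2·4+6·1 = 14
G: 6·0+5·0+2·8+4·6 = 40 | 2·8+6·4 = 40
Y: 6·0+5·4+2·8+4·0 = 36 | 2·0+6·6 = 36
Z: 6·0+5·8+2·0+4·3 = 52 | 2·2+6·8 = 52
A: 6·5+5·0+2·0+4·0 = 30 | 2·0+6·5 = 30
gcd(6,5,2,4,2,6) = 1

Coefficients: [6, 5, 2, 4, 2, 6]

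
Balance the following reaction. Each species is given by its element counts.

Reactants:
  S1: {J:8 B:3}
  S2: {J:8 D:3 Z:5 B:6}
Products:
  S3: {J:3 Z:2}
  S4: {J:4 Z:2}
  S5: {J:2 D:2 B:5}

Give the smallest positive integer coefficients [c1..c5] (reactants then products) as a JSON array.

Coefficients: [1, 2, 2, 3, 3]

J: 1·8+2·8 = 24 | 2·3+3·4+3·2 = 24
D: 1·0+2·3 = 6 | 2·0+3·0+3·2 = 6
Z: 1·0+2·5 = 10 | 2·2+3·2+3·0 = 10
B: 1·3+2·6 = 15 | 2·0+3·0+3·5 = 15
gcd(1,2,2,3,3) = 1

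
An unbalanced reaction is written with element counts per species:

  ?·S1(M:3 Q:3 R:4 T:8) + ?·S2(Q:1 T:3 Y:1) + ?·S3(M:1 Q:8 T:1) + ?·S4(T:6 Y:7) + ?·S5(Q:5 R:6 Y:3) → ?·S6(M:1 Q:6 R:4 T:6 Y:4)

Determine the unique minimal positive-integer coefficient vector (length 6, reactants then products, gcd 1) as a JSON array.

M: 1·3+3·0+1·1+1·0+2·0 = 4 | 4·1 = 4
Q: 1·3+3·1+1·8+1·0+2·5 = 24 | 4·6 = 24
R: 1·4+3·0+1·0+1·0+2·6 = 16 | 4·4 = 16
T: 1·8+3·3+1·1+1·6+2·0 = 24 | 4·6 = 24
Y: 1·0+3·1+1·0+1·7+2·3 = 16 | 4·4 = 16
gcd(1,3,1,1,2,4) = 1

Coefficients: [1, 3, 1, 1, 2, 4]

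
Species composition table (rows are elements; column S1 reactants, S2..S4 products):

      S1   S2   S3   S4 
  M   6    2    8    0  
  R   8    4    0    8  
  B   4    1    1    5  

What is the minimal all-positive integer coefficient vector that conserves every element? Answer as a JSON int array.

Coefficients: [2, 2, 1, 1]

M: 2·6 = 12 | 2·2+1·8+1·0 = 12
R: 2·8 = 16 | 2·4+1·0+1·8 = 16
B: 2·4 = 8 | 2·1+1·1+1·5 = 8
gcd(2,2,1,1) = 1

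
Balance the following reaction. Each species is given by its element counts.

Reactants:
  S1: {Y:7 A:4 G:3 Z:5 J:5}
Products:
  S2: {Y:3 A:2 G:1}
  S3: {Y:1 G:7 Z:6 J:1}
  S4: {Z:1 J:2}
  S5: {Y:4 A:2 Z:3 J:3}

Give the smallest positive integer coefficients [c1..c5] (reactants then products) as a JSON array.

Y: 4·7 = 28 | 5·3+1·1+5·0+3·4 = 28
A: 4·4 = 16 | 5·2+1·0+5·0+3·2 = 16
G: 4·3 = 12 | 5·1+1·7+5·0+3·0 = 12
Z: 4·5 = 20 | 5·0+1·6+5·1+3·3 = 20
J: 4·5 = 20 | 5·0+1·1+5·2+3·3 = 20
gcd(4,5,1,5,3) = 1

Coefficients: [4, 5, 1, 5, 3]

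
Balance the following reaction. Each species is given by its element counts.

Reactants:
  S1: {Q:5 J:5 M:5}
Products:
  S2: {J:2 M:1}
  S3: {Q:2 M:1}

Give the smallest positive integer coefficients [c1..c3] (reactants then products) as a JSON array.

Q: 2·5 = 10 | 5·0+5·2 = 10
J: 2·5 = 10 | 5·2+5·0 = 10
M: 2·5 = 10 | 5·1+5·1 = 10
gcd(2,5,5) = 1

Coefficients: [2, 5, 5]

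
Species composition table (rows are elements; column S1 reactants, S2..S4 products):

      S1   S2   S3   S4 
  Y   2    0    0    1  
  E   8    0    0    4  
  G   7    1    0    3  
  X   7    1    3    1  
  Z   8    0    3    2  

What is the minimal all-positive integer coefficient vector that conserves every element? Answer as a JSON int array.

Coefficients: [3, 3, 4, 6]

Y: 3·2 = 6 | 3·0+4·0+6·1 = 6
E: 3·8 = 24 | 3·0+4·0+6·4 = 24
G: 3·7 = 21 | 3·1+4·0+6·3 = 21
X: 3·7 = 21 | 3·1+4·3+6·1 = 21
Z: 3·8 = 24 | 3·0+4·3+6·2 = 24
gcd(3,3,4,6) = 1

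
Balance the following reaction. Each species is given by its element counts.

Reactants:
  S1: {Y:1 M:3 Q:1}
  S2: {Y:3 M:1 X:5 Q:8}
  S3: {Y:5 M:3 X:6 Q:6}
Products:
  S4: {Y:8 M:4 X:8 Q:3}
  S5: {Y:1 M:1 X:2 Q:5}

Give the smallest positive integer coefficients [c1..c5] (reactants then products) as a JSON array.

Y: 1·1+2·3+1·5 = 12 | 1·8+4·1 = 12
M: 1·3+2·1+1·3 = 8 | 1·4+4·1 = 8
X: 1·0+2·5+1·6 = 16 | 1·8+4·2 = 16
Q: 1·1+2·8+1·6 = 23 | 1·3+4·5 = 23
gcd(1,2,1,1,4) = 1

Coefficients: [1, 2, 1, 1, 4]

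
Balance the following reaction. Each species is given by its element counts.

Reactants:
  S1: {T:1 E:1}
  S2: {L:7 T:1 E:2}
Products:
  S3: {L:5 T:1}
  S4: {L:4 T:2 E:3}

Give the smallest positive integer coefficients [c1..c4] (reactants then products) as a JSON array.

Coefficients: [6, 3, 1, 4]

L: 6·0+3·7 = 21 | 1·5+4·4 = 21
T: 6·1+3·1 = 9 | 1·1+4·2 = 9
E: 6·1+3·2 = 12 | 1·0+4·3 = 12
gcd(6,3,1,4) = 1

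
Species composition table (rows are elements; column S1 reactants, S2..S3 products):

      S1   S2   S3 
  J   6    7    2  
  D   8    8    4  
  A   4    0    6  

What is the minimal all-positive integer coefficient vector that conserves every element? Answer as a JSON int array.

J: 3·6 = 18 | 2·7+2·2 = 18
D: 3·8 = 24 | 2·8+2·4 = 24
A: 3·4 = 12 | 2·0+2·6 = 12
gcd(3,2,2) = 1

Coefficients: [3, 2, 2]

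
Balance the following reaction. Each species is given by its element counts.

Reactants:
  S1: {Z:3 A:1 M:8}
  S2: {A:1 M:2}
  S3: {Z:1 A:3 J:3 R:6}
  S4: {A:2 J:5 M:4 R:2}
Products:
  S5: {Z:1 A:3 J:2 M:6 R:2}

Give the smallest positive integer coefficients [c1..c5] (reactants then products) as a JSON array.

Z: 1·3+6·0+1·1+1·0 = 4 | 4·1 = 4
A: 1·1+6·1+1·3+1·2 = 12 | 4·3 = 12
J: 1·0+6·0+1·3+1·5 = 8 | 4·2 = 8
M: 1·8+6·2+1·0+1·4 = 24 | 4·6 = 24
R: 1·0+6·0+1·6+1·2 = 8 | 4·2 = 8
gcd(1,6,1,1,4) = 1

Coefficients: [1, 6, 1, 1, 4]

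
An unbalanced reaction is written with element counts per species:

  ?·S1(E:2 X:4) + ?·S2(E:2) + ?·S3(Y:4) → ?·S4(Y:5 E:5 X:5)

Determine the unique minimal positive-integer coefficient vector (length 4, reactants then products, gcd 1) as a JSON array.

Coefficients: [5, 5, 5, 4]

Y: 5·0+5·0+5·4 = 20 | 4·5 = 20
E: 5·2+5·2+5·0 = 20 | 4·5 = 20
X: 5·4+5·0+5·0 = 20 | 4·5 = 20
gcd(5,5,5,4) = 1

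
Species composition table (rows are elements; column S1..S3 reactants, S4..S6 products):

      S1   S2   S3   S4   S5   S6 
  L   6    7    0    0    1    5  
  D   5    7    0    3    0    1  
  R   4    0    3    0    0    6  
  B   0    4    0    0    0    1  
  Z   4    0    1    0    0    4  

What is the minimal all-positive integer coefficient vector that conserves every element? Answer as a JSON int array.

Coefficients: [3, 1, 4, 6, 5, 4]

L: 3·6+1·7+4·0 = 25 | 6·0+5·1+4·5 = 25
D: 3·5+1·7+4·0 = 22 | 6·3+5·0+4·1 = 22
R: 3·4+1·0+4·3 = 24 | 6·0+5·0+4·6 = 24
B: 3·0+1·4+4·0 = 4 | 6·0+5·0+4·1 = 4
Z: 3·4+1·0+4·1 = 16 | 6·0+5·0+4·4 = 16
gcd(3,1,4,6,5,4) = 1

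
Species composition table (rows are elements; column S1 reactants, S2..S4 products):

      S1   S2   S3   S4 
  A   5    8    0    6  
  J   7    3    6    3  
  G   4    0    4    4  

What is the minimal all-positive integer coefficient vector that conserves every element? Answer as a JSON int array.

A: 6·5 = 30 | 3·8+5·0+1·6 = 30
J: 6·7 = 42 | 3·3+5·6+1·3 = 42
G: 6·4 = 24 | 3·0+5·4+1·4 = 24
gcd(6,3,5,1) = 1

Coefficients: [6, 3, 5, 1]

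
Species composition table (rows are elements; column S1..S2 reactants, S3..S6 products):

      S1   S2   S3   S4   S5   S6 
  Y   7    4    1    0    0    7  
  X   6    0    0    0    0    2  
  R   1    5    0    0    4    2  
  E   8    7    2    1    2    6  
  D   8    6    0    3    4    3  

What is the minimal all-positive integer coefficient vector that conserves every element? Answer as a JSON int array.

Coefficients: [1, 5, 6, 3, 5, 3]

Y: 1·7+5·4 = 27 | 6·1+3·0+5·0+3·7 = 27
X: 1·6+5·0 = 6 | 6·0+3·0+5·0+3·2 = 6
R: 1·1+5·5 = 26 | 6·0+3·0+5·4+3·2 = 26
E: 1·8+5·7 = 43 | 6·2+3·1+5·2+3·6 = 43
D: 1·8+5·6 = 38 | 6·0+3·3+5·4+3·3 = 38
gcd(1,5,6,3,5,3) = 1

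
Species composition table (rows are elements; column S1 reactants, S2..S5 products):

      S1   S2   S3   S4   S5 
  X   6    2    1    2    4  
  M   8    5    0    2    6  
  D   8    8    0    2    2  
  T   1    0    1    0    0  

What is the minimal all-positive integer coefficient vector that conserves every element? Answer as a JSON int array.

X: 6·6 = 36 | 4·2+6·1+5·2+3·4 = 36
M: 6·8 = 48 | 4·5+6·0+5·2+3·6 = 48
D: 6·8 = 48 | 4·8+6·0+5·2+3·2 = 48
T: 6·1 = 6 | 4·0+6·1+5·0+3·0 = 6
gcd(6,4,6,5,3) = 1

Coefficients: [6, 4, 6, 5, 3]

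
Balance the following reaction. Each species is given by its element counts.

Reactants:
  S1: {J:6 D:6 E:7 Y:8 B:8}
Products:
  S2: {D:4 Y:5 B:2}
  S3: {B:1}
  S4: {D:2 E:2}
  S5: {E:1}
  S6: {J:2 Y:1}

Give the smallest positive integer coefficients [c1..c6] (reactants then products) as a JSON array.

Coefficients: [1, 1, 6, 1, 5, 3]

J: 1·6 = 6 | 1·0+6·0+1·0+5·0+3·2 = 6
D: 1·6 = 6 | 1·4+6·0+1·2+5·0+3·0 = 6
E: 1·7 = 7 | 1·0+6·0+1·2+5·1+3·0 = 7
Y: 1·8 = 8 | 1·5+6·0+1·0+5·0+3·1 = 8
B: 1·8 = 8 | 1·2+6·1+1·0+5·0+3·0 = 8
gcd(1,1,6,1,5,3) = 1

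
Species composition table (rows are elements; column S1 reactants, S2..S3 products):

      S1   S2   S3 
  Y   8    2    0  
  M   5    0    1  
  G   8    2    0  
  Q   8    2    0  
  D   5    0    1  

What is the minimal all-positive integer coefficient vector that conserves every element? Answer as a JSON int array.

Coefficients: [1, 4, 5]

Y: 1·8 = 8 | 4·2+5·0 = 8
M: 1·5 = 5 | 4·0+5·1 = 5
G: 1·8 = 8 | 4·2+5·0 = 8
Q: 1·8 = 8 | 4·2+5·0 = 8
D: 1·5 = 5 | 4·0+5·1 = 5
gcd(1,4,5) = 1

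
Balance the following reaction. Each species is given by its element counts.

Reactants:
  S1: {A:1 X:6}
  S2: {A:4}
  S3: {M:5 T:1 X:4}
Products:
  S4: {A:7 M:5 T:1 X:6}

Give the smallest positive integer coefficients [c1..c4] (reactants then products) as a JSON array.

Coefficients: [1, 5, 3, 3]

A: 1·1+5·4+3·0 = 21 | 3·7 = 21
M: 1·0+5·0+3·5 = 15 | 3·5 = 15
T: 1·0+5·0+3·1 = 3 | 3·1 = 3
X: 1·6+5·0+3·4 = 18 | 3·6 = 18
gcd(1,5,3,3) = 1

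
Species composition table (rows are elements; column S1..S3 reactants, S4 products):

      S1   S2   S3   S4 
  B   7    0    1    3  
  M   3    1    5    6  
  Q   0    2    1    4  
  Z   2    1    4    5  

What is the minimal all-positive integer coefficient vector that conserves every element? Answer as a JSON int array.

B: 1·7+5·0+2·1 = 9 | 3·3 = 9
M: 1·3+5·1+2·5 = 18 | 3·6 = 18
Q: 1·0+5·2+2·1 = 12 | 3·4 = 12
Z: 1·2+5·1+2·4 = 15 | 3·5 = 15
gcd(1,5,2,3) = 1

Coefficients: [1, 5, 2, 3]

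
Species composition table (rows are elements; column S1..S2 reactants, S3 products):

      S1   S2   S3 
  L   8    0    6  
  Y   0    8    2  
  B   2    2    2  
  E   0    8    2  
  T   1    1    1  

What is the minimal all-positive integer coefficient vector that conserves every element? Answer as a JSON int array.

Coefficients: [3, 1, 4]

L: 3·8+1·0 = 24 | 4·6 = 24
Y: 3·0+1·8 = 8 | 4·2 = 8
B: 3·2+1·2 = 8 | 4·2 = 8
E: 3·0+1·8 = 8 | 4·2 = 8
T: 3·1+1·1 = 4 | 4·1 = 4
gcd(3,1,4) = 1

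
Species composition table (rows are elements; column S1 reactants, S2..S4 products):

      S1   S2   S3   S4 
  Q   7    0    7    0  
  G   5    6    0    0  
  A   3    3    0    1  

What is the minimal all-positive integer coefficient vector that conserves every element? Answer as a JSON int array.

Q: 6·7 = 42 | 5·0+6·7+3·0 = 42
G: 6·5 = 30 | 5·6+6·0+3·0 = 30
A: 6·3 = 18 | 5·3+6·0+3·1 = 18
gcd(6,5,6,3) = 1

Coefficients: [6, 5, 6, 3]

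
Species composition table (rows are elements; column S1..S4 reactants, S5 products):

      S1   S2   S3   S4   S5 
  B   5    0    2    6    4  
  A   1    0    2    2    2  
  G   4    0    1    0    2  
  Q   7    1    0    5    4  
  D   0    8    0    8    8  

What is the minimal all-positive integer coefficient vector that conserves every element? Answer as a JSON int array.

B: 2·5+5·0+4·2+1·6 = 24 | 6·4 = 24
A: 2·1+5·0+4·2+1·2 = 12 | 6·2 = 12
G: 2·4+5·0+4·1+1·0 = 12 | 6·2 = 12
Q: 2·7+5·1+4·0+1·5 = 24 | 6·4 = 24
D: 2·0+5·8+4·0+1·8 = 48 | 6·8 = 48
gcd(2,5,4,1,6) = 1

Coefficients: [2, 5, 4, 1, 6]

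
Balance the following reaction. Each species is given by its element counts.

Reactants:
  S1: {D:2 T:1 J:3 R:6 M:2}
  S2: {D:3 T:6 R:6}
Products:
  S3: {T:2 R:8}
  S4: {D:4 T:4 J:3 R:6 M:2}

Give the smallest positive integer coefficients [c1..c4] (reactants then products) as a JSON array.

D: 6·2+4·3 = 24 | 3·0+6·4 = 24
T: 6·1+4·6 = 30 | 3·2+6·4 = 30
J: 6·3+4·0 = 18 | 3·0+6·3 = 18
R: 6·6+4·6 = 60 | 3·8+6·6 = 60
M: 6·2+4·0 = 12 | 3·0+6·2 = 12
gcd(6,4,3,6) = 1

Coefficients: [6, 4, 3, 6]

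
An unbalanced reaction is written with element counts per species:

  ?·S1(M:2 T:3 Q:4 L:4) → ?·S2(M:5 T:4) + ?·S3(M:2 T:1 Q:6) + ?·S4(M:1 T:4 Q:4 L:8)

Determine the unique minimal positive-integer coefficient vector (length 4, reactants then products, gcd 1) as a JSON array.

Coefficients: [6, 1, 2, 3]

M: 6·2 = 12 | 1·5+2·2+3·1 = 12
T: 6·3 = 18 | 1·4+2·1+3·4 = 18
Q: 6·4 = 24 | 1·0+2·6+3·4 = 24
L: 6·4 = 24 | 1·0+2·0+3·8 = 24
gcd(6,1,2,3) = 1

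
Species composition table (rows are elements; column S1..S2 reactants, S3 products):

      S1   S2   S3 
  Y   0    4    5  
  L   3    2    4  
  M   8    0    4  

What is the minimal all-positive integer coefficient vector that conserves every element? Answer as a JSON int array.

Coefficients: [2, 5, 4]

Y: 2·0+5·4 = 20 | 4·5 = 20
L: 2·3+5·2 = 16 | 4·4 = 16
M: 2·8+5·0 = 16 | 4·4 = 16
gcd(2,5,4) = 1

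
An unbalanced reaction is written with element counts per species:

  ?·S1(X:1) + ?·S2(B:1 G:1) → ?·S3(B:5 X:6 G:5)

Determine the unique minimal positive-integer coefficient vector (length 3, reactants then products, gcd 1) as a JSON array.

B: 6·0+5·1 = 5 | 1·5 = 5
X: 6·1+5·0 = 6 | 1·6 = 6
G: 6·0+5·1 = 5 | 1·5 = 5
gcd(6,5,1) = 1

Coefficients: [6, 5, 1]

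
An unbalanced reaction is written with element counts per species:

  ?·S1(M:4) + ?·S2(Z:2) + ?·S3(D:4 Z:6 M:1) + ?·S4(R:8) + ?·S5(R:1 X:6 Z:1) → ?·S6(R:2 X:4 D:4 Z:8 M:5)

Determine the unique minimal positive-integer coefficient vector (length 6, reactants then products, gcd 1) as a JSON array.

R: 6·0+4·0+6·0+1·8+4·1 = 12 | 6·2 = 12
X: 6·0+4·0+6·0+1·0+4·6 = 24 | 6·4 = 24
D: 6·0+4·0+6·4+1·0+4·0 = 24 | 6·4 = 24
Z: 6·0+4·2+6·6+1·0+4·1 = 48 | 6·8 = 48
M: 6·4+4·0+6·1+1·0+4·0 = 30 | 6·5 = 30
gcd(6,4,6,1,4,6) = 1

Coefficients: [6, 4, 6, 1, 4, 6]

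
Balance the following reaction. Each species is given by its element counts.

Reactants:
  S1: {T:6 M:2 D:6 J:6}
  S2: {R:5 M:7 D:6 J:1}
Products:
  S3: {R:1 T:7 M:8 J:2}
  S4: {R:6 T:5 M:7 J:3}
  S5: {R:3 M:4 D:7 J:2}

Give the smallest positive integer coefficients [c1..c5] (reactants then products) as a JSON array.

R: 2·0+5·5 = 25 | 1·1+1·6+6·3 = 25
T: 2·6+5·0 = 12 | 1·7+1·5+6·0 = 12
M: 2·2+5·7 = 39 | 1·8+1·7+6·4 = 39
D: 2·6+5·6 = 42 | 1·0+1·0+6·7 = 42
J: 2·6+5·1 = 17 | 1·2+1·3+6·2 = 17
gcd(2,5,1,1,6) = 1

Coefficients: [2, 5, 1, 1, 6]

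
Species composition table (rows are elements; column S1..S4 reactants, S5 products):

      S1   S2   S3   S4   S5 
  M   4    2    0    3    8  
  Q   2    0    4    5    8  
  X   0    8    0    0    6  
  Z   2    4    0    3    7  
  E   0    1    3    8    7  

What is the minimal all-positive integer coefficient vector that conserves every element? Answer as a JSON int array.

M: 5·4+3·2+3·0+2·3 = 32 | 4·8 = 32
Q: 5·2+3·0+3·4+2·5 = 32 | 4·8 = 32
X: 5·0+3·8+3·0+2·0 = 24 | 4·6 = 24
Z: 5·2+3·4+3·0+2·3 = 28 | 4·7 = 28
E: 5·0+3·1+3·3+2·8 = 28 | 4·7 = 28
gcd(5,3,3,2,4) = 1

Coefficients: [5, 3, 3, 2, 4]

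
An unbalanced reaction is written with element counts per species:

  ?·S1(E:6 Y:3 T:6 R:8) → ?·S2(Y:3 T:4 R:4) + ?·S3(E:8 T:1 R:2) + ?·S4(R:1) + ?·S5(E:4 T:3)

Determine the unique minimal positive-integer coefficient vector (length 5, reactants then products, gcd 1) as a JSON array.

Coefficients: [2, 2, 1, 6, 1]

E: 2·6 = 12 | 2·0+1·8+6·0+1·4 = 12
Y: 2·3 = 6 | 2·3+1·0+6·0+1·0 = 6
T: 2·6 = 12 | 2·4+1·1+6·0+1·3 = 12
R: 2·8 = 16 | 2·4+1·2+6·1+1·0 = 16
gcd(2,2,1,6,1) = 1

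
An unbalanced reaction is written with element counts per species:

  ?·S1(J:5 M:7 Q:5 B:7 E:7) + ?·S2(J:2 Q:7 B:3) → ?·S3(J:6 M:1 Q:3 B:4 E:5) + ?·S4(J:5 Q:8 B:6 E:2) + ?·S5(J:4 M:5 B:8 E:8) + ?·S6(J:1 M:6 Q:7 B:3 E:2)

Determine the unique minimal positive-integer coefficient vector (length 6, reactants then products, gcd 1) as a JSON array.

Coefficients: [6, 5, 2, 3, 2, 5]

J: 6·5+5·2 = 40 | 2·6+3·5+2·4+5·1 = 40
M: 6·7+5·0 = 42 | 2·1+3·0+2·5+5·6 = 42
Q: 6·5+5·7 = 65 | 2·3+3·8+2·0+5·7 = 65
B: 6·7+5·3 = 57 | 2·4+3·6+2·8+5·3 = 57
E: 6·7+5·0 = 42 | 2·5+3·2+2·8+5·2 = 42
gcd(6,5,2,3,2,5) = 1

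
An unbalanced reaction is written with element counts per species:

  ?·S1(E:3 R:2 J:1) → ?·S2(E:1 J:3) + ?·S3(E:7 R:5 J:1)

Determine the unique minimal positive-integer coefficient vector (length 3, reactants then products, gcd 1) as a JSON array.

Coefficients: [5, 1, 2]

E: 5·3 = 15 | 1·1+2·7 = 15
R: 5·2 = 10 | 1·0+2·5 = 10
J: 5·1 = 5 | 1·3+2·1 = 5
gcd(5,1,2) = 1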